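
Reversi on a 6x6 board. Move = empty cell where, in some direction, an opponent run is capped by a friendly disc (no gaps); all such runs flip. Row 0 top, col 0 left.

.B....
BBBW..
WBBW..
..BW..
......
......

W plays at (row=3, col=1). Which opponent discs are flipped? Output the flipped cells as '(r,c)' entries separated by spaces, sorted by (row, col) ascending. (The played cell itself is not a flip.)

Dir NW: first cell 'W' (not opp) -> no flip
Dir N: opp run (2,1) (1,1) (0,1), next=edge -> no flip
Dir NE: opp run (2,2) capped by W -> flip
Dir W: first cell '.' (not opp) -> no flip
Dir E: opp run (3,2) capped by W -> flip
Dir SW: first cell '.' (not opp) -> no flip
Dir S: first cell '.' (not opp) -> no flip
Dir SE: first cell '.' (not opp) -> no flip

Answer: (2,2) (3,2)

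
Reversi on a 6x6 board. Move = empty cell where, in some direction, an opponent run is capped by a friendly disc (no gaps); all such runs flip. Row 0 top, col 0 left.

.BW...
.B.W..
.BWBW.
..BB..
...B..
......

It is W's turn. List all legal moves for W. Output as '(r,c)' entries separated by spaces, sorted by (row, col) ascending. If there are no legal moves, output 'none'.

(0,0): flips 2 -> legal
(1,0): no bracket -> illegal
(1,2): no bracket -> illegal
(1,4): no bracket -> illegal
(2,0): flips 2 -> legal
(3,0): no bracket -> illegal
(3,1): no bracket -> illegal
(3,4): no bracket -> illegal
(4,1): no bracket -> illegal
(4,2): flips 2 -> legal
(4,4): flips 1 -> legal
(5,2): no bracket -> illegal
(5,3): flips 3 -> legal
(5,4): no bracket -> illegal

Answer: (0,0) (2,0) (4,2) (4,4) (5,3)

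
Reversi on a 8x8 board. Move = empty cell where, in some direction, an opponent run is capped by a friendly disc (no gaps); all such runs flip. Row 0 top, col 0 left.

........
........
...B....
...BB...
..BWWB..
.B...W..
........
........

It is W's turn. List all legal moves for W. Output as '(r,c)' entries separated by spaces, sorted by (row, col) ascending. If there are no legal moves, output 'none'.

Answer: (1,3) (2,2) (2,4) (2,5) (3,5) (4,1) (4,6)

Derivation:
(1,2): no bracket -> illegal
(1,3): flips 2 -> legal
(1,4): no bracket -> illegal
(2,2): flips 1 -> legal
(2,4): flips 1 -> legal
(2,5): flips 1 -> legal
(3,1): no bracket -> illegal
(3,2): no bracket -> illegal
(3,5): flips 1 -> legal
(3,6): no bracket -> illegal
(4,0): no bracket -> illegal
(4,1): flips 1 -> legal
(4,6): flips 1 -> legal
(5,0): no bracket -> illegal
(5,2): no bracket -> illegal
(5,3): no bracket -> illegal
(5,4): no bracket -> illegal
(5,6): no bracket -> illegal
(6,0): no bracket -> illegal
(6,1): no bracket -> illegal
(6,2): no bracket -> illegal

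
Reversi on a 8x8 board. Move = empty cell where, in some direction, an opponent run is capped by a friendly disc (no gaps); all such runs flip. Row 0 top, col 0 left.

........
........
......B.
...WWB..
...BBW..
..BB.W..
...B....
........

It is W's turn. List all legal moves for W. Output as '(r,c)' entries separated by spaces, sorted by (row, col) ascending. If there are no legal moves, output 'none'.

(1,5): no bracket -> illegal
(1,6): no bracket -> illegal
(1,7): no bracket -> illegal
(2,4): no bracket -> illegal
(2,5): flips 1 -> legal
(2,7): no bracket -> illegal
(3,2): no bracket -> illegal
(3,6): flips 1 -> legal
(3,7): no bracket -> illegal
(4,1): no bracket -> illegal
(4,2): flips 2 -> legal
(4,6): no bracket -> illegal
(5,1): no bracket -> illegal
(5,4): flips 1 -> legal
(6,1): flips 2 -> legal
(6,2): no bracket -> illegal
(6,4): no bracket -> illegal
(7,2): no bracket -> illegal
(7,3): flips 3 -> legal
(7,4): no bracket -> illegal

Answer: (2,5) (3,6) (4,2) (5,4) (6,1) (7,3)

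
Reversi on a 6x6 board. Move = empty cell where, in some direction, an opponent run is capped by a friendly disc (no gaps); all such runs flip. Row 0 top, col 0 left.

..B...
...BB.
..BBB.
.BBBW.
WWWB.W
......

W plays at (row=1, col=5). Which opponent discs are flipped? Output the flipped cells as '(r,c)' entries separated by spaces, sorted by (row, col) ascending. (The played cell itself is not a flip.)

Dir NW: first cell '.' (not opp) -> no flip
Dir N: first cell '.' (not opp) -> no flip
Dir NE: edge -> no flip
Dir W: opp run (1,4) (1,3), next='.' -> no flip
Dir E: edge -> no flip
Dir SW: opp run (2,4) (3,3) capped by W -> flip
Dir S: first cell '.' (not opp) -> no flip
Dir SE: edge -> no flip

Answer: (2,4) (3,3)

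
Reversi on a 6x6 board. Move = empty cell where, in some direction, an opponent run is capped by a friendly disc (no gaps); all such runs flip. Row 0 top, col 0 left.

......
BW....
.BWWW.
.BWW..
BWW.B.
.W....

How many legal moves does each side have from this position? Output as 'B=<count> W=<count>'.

Answer: B=8 W=3

Derivation:
-- B to move --
(0,0): flips 3 -> legal
(0,1): flips 1 -> legal
(0,2): no bracket -> illegal
(1,2): flips 1 -> legal
(1,3): flips 1 -> legal
(1,4): no bracket -> illegal
(1,5): no bracket -> illegal
(2,0): no bracket -> illegal
(2,5): flips 3 -> legal
(3,0): no bracket -> illegal
(3,4): flips 2 -> legal
(3,5): no bracket -> illegal
(4,3): flips 3 -> legal
(5,0): no bracket -> illegal
(5,2): no bracket -> illegal
(5,3): flips 1 -> legal
B mobility = 8
-- W to move --
(0,0): no bracket -> illegal
(0,1): no bracket -> illegal
(1,2): no bracket -> illegal
(2,0): flips 2 -> legal
(3,0): flips 1 -> legal
(3,4): no bracket -> illegal
(3,5): no bracket -> illegal
(4,3): no bracket -> illegal
(4,5): no bracket -> illegal
(5,0): no bracket -> illegal
(5,3): no bracket -> illegal
(5,4): no bracket -> illegal
(5,5): flips 1 -> legal
W mobility = 3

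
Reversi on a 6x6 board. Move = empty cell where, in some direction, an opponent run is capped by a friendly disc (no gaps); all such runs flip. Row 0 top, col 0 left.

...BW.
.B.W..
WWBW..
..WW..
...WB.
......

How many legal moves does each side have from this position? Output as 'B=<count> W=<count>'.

-- B to move --
(0,2): no bracket -> illegal
(0,5): flips 1 -> legal
(1,0): no bracket -> illegal
(1,2): no bracket -> illegal
(1,4): no bracket -> illegal
(1,5): no bracket -> illegal
(2,4): flips 1 -> legal
(3,0): no bracket -> illegal
(3,1): flips 1 -> legal
(3,4): no bracket -> illegal
(4,1): no bracket -> illegal
(4,2): flips 2 -> legal
(5,2): no bracket -> illegal
(5,3): flips 4 -> legal
(5,4): no bracket -> illegal
B mobility = 5
-- W to move --
(0,0): flips 2 -> legal
(0,1): flips 1 -> legal
(0,2): flips 2 -> legal
(1,0): no bracket -> illegal
(1,2): flips 1 -> legal
(1,4): no bracket -> illegal
(3,1): flips 1 -> legal
(3,4): no bracket -> illegal
(3,5): no bracket -> illegal
(4,5): flips 1 -> legal
(5,3): no bracket -> illegal
(5,4): no bracket -> illegal
(5,5): flips 1 -> legal
W mobility = 7

Answer: B=5 W=7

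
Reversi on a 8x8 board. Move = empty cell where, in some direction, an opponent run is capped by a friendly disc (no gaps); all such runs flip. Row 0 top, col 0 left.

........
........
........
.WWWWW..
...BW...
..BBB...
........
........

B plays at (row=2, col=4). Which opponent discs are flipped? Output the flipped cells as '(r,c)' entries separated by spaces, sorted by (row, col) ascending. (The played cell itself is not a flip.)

Answer: (3,4) (4,4)

Derivation:
Dir NW: first cell '.' (not opp) -> no flip
Dir N: first cell '.' (not opp) -> no flip
Dir NE: first cell '.' (not opp) -> no flip
Dir W: first cell '.' (not opp) -> no flip
Dir E: first cell '.' (not opp) -> no flip
Dir SW: opp run (3,3), next='.' -> no flip
Dir S: opp run (3,4) (4,4) capped by B -> flip
Dir SE: opp run (3,5), next='.' -> no flip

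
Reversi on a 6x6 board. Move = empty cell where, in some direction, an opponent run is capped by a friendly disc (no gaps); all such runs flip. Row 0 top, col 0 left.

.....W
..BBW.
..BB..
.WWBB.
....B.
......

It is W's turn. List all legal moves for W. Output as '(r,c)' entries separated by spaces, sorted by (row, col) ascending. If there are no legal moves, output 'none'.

Answer: (0,2) (0,4) (1,1) (3,5)

Derivation:
(0,1): no bracket -> illegal
(0,2): flips 2 -> legal
(0,3): no bracket -> illegal
(0,4): flips 2 -> legal
(1,1): flips 2 -> legal
(2,1): no bracket -> illegal
(2,4): no bracket -> illegal
(2,5): no bracket -> illegal
(3,5): flips 2 -> legal
(4,2): no bracket -> illegal
(4,3): no bracket -> illegal
(4,5): no bracket -> illegal
(5,3): no bracket -> illegal
(5,4): no bracket -> illegal
(5,5): no bracket -> illegal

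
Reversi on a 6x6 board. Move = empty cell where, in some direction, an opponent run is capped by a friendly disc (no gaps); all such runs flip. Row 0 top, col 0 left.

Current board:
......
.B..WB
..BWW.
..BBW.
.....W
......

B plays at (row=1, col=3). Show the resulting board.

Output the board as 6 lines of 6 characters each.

Place B at (1,3); scan 8 dirs for brackets.
Dir NW: first cell '.' (not opp) -> no flip
Dir N: first cell '.' (not opp) -> no flip
Dir NE: first cell '.' (not opp) -> no flip
Dir W: first cell '.' (not opp) -> no flip
Dir E: opp run (1,4) capped by B -> flip
Dir SW: first cell 'B' (not opp) -> no flip
Dir S: opp run (2,3) capped by B -> flip
Dir SE: opp run (2,4), next='.' -> no flip
All flips: (1,4) (2,3)

Answer: ......
.B.BBB
..BBW.
..BBW.
.....W
......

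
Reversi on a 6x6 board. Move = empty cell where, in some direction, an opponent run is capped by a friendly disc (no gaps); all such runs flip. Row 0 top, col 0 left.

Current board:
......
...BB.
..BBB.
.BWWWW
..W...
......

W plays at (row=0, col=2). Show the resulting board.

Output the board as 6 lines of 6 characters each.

Answer: ..W...
...WB.
..BBW.
.BWWWW
..W...
......

Derivation:
Place W at (0,2); scan 8 dirs for brackets.
Dir NW: edge -> no flip
Dir N: edge -> no flip
Dir NE: edge -> no flip
Dir W: first cell '.' (not opp) -> no flip
Dir E: first cell '.' (not opp) -> no flip
Dir SW: first cell '.' (not opp) -> no flip
Dir S: first cell '.' (not opp) -> no flip
Dir SE: opp run (1,3) (2,4) capped by W -> flip
All flips: (1,3) (2,4)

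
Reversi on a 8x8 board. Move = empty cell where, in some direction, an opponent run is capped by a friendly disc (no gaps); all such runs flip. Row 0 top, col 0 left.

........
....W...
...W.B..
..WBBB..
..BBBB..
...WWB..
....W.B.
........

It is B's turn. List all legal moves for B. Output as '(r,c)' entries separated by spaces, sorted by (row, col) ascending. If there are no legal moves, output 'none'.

Answer: (0,3) (1,2) (1,3) (2,1) (2,2) (3,1) (5,2) (6,2) (6,3) (6,5) (7,3) (7,4) (7,5)

Derivation:
(0,3): flips 1 -> legal
(0,4): no bracket -> illegal
(0,5): no bracket -> illegal
(1,2): flips 1 -> legal
(1,3): flips 1 -> legal
(1,5): no bracket -> illegal
(2,1): flips 1 -> legal
(2,2): flips 1 -> legal
(2,4): no bracket -> illegal
(3,1): flips 1 -> legal
(4,1): no bracket -> illegal
(5,2): flips 2 -> legal
(6,2): flips 1 -> legal
(6,3): flips 2 -> legal
(6,5): flips 1 -> legal
(7,3): flips 1 -> legal
(7,4): flips 2 -> legal
(7,5): flips 2 -> legal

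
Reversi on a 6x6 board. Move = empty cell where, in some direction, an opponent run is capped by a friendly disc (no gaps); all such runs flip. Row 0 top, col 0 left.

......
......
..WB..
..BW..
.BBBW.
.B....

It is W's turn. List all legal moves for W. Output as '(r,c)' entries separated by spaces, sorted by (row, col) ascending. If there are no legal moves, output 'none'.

Answer: (1,3) (2,4) (3,1) (4,0) (5,2) (5,3)

Derivation:
(1,2): no bracket -> illegal
(1,3): flips 1 -> legal
(1,4): no bracket -> illegal
(2,1): no bracket -> illegal
(2,4): flips 1 -> legal
(3,0): no bracket -> illegal
(3,1): flips 1 -> legal
(3,4): no bracket -> illegal
(4,0): flips 3 -> legal
(5,0): no bracket -> illegal
(5,2): flips 2 -> legal
(5,3): flips 1 -> legal
(5,4): no bracket -> illegal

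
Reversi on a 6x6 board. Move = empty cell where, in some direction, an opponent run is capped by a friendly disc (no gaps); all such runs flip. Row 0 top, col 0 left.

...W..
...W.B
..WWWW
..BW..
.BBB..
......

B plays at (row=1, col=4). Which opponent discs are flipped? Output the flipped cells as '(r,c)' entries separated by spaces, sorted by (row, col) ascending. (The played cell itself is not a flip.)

Dir NW: opp run (0,3), next=edge -> no flip
Dir N: first cell '.' (not opp) -> no flip
Dir NE: first cell '.' (not opp) -> no flip
Dir W: opp run (1,3), next='.' -> no flip
Dir E: first cell 'B' (not opp) -> no flip
Dir SW: opp run (2,3) capped by B -> flip
Dir S: opp run (2,4), next='.' -> no flip
Dir SE: opp run (2,5), next=edge -> no flip

Answer: (2,3)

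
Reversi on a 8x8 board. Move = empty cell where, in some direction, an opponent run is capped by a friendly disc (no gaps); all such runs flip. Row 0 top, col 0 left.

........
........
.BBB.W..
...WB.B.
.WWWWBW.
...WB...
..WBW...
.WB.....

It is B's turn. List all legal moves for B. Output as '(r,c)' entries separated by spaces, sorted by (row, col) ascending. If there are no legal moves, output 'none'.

(1,4): flips 1 -> legal
(1,5): no bracket -> illegal
(1,6): flips 1 -> legal
(2,4): no bracket -> illegal
(2,6): no bracket -> illegal
(3,0): no bracket -> illegal
(3,1): no bracket -> illegal
(3,2): flips 2 -> legal
(3,5): no bracket -> illegal
(3,7): no bracket -> illegal
(4,0): flips 4 -> legal
(4,7): flips 1 -> legal
(5,0): no bracket -> illegal
(5,1): no bracket -> illegal
(5,2): flips 3 -> legal
(5,5): flips 2 -> legal
(5,6): flips 1 -> legal
(5,7): no bracket -> illegal
(6,0): no bracket -> illegal
(6,1): flips 1 -> legal
(6,5): flips 1 -> legal
(7,0): flips 1 -> legal
(7,3): no bracket -> illegal
(7,4): flips 1 -> legal
(7,5): no bracket -> illegal

Answer: (1,4) (1,6) (3,2) (4,0) (4,7) (5,2) (5,5) (5,6) (6,1) (6,5) (7,0) (7,4)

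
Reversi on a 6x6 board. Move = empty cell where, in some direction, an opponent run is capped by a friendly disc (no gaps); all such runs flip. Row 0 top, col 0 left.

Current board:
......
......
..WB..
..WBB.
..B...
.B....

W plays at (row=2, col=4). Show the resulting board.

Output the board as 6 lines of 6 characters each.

Place W at (2,4); scan 8 dirs for brackets.
Dir NW: first cell '.' (not opp) -> no flip
Dir N: first cell '.' (not opp) -> no flip
Dir NE: first cell '.' (not opp) -> no flip
Dir W: opp run (2,3) capped by W -> flip
Dir E: first cell '.' (not opp) -> no flip
Dir SW: opp run (3,3) (4,2) (5,1), next=edge -> no flip
Dir S: opp run (3,4), next='.' -> no flip
Dir SE: first cell '.' (not opp) -> no flip
All flips: (2,3)

Answer: ......
......
..WWW.
..WBB.
..B...
.B....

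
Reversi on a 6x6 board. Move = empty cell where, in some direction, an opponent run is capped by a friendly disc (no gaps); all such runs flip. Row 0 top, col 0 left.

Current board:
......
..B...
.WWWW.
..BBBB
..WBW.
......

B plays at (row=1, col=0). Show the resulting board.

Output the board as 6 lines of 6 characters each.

Place B at (1,0); scan 8 dirs for brackets.
Dir NW: edge -> no flip
Dir N: first cell '.' (not opp) -> no flip
Dir NE: first cell '.' (not opp) -> no flip
Dir W: edge -> no flip
Dir E: first cell '.' (not opp) -> no flip
Dir SW: edge -> no flip
Dir S: first cell '.' (not opp) -> no flip
Dir SE: opp run (2,1) capped by B -> flip
All flips: (2,1)

Answer: ......
B.B...
.BWWW.
..BBBB
..WBW.
......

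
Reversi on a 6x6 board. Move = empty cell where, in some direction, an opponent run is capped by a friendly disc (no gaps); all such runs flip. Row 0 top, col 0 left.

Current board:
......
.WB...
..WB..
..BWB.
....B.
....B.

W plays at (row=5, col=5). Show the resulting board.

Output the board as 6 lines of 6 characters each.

Place W at (5,5); scan 8 dirs for brackets.
Dir NW: opp run (4,4) capped by W -> flip
Dir N: first cell '.' (not opp) -> no flip
Dir NE: edge -> no flip
Dir W: opp run (5,4), next='.' -> no flip
Dir E: edge -> no flip
Dir SW: edge -> no flip
Dir S: edge -> no flip
Dir SE: edge -> no flip
All flips: (4,4)

Answer: ......
.WB...
..WB..
..BWB.
....W.
....BW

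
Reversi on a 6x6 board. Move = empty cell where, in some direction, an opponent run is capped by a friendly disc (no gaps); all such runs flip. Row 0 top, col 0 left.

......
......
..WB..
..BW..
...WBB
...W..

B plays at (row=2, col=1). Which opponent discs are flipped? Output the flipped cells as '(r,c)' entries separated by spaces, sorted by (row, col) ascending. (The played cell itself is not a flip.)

Dir NW: first cell '.' (not opp) -> no flip
Dir N: first cell '.' (not opp) -> no flip
Dir NE: first cell '.' (not opp) -> no flip
Dir W: first cell '.' (not opp) -> no flip
Dir E: opp run (2,2) capped by B -> flip
Dir SW: first cell '.' (not opp) -> no flip
Dir S: first cell '.' (not opp) -> no flip
Dir SE: first cell 'B' (not opp) -> no flip

Answer: (2,2)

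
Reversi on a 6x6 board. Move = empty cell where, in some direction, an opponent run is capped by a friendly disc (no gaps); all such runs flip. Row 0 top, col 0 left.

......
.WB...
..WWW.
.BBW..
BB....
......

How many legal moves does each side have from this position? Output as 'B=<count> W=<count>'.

Answer: B=4 W=6

Derivation:
-- B to move --
(0,0): no bracket -> illegal
(0,1): no bracket -> illegal
(0,2): no bracket -> illegal
(1,0): flips 1 -> legal
(1,3): flips 1 -> legal
(1,4): flips 1 -> legal
(1,5): no bracket -> illegal
(2,0): no bracket -> illegal
(2,1): no bracket -> illegal
(2,5): no bracket -> illegal
(3,4): flips 2 -> legal
(3,5): no bracket -> illegal
(4,2): no bracket -> illegal
(4,3): no bracket -> illegal
(4,4): no bracket -> illegal
B mobility = 4
-- W to move --
(0,1): flips 1 -> legal
(0,2): flips 1 -> legal
(0,3): no bracket -> illegal
(1,3): flips 1 -> legal
(2,0): no bracket -> illegal
(2,1): no bracket -> illegal
(3,0): flips 2 -> legal
(4,2): flips 1 -> legal
(4,3): no bracket -> illegal
(5,0): flips 2 -> legal
(5,1): no bracket -> illegal
(5,2): no bracket -> illegal
W mobility = 6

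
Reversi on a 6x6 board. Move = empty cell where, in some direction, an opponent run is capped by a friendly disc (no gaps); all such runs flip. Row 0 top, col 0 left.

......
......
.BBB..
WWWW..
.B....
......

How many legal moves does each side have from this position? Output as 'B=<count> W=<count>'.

Answer: B=4 W=8

Derivation:
-- B to move --
(2,0): no bracket -> illegal
(2,4): no bracket -> illegal
(3,4): no bracket -> illegal
(4,0): flips 1 -> legal
(4,2): flips 1 -> legal
(4,3): flips 2 -> legal
(4,4): flips 1 -> legal
B mobility = 4
-- W to move --
(1,0): flips 1 -> legal
(1,1): flips 2 -> legal
(1,2): flips 2 -> legal
(1,3): flips 2 -> legal
(1,4): flips 1 -> legal
(2,0): no bracket -> illegal
(2,4): no bracket -> illegal
(3,4): no bracket -> illegal
(4,0): no bracket -> illegal
(4,2): no bracket -> illegal
(5,0): flips 1 -> legal
(5,1): flips 1 -> legal
(5,2): flips 1 -> legal
W mobility = 8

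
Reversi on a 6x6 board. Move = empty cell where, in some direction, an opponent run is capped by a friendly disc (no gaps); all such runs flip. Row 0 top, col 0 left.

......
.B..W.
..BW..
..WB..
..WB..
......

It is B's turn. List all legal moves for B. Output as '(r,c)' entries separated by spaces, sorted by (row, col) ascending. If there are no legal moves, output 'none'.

Answer: (1,3) (2,1) (2,4) (3,1) (4,1) (5,1) (5,2)

Derivation:
(0,3): no bracket -> illegal
(0,4): no bracket -> illegal
(0,5): no bracket -> illegal
(1,2): no bracket -> illegal
(1,3): flips 1 -> legal
(1,5): no bracket -> illegal
(2,1): flips 1 -> legal
(2,4): flips 1 -> legal
(2,5): no bracket -> illegal
(3,1): flips 1 -> legal
(3,4): no bracket -> illegal
(4,1): flips 1 -> legal
(5,1): flips 1 -> legal
(5,2): flips 2 -> legal
(5,3): no bracket -> illegal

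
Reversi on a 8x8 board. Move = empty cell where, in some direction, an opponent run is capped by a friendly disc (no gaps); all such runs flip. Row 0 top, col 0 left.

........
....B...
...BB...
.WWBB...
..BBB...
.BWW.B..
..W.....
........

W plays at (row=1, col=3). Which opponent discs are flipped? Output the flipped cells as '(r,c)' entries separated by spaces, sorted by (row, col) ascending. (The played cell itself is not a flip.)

Dir NW: first cell '.' (not opp) -> no flip
Dir N: first cell '.' (not opp) -> no flip
Dir NE: first cell '.' (not opp) -> no flip
Dir W: first cell '.' (not opp) -> no flip
Dir E: opp run (1,4), next='.' -> no flip
Dir SW: first cell '.' (not opp) -> no flip
Dir S: opp run (2,3) (3,3) (4,3) capped by W -> flip
Dir SE: opp run (2,4), next='.' -> no flip

Answer: (2,3) (3,3) (4,3)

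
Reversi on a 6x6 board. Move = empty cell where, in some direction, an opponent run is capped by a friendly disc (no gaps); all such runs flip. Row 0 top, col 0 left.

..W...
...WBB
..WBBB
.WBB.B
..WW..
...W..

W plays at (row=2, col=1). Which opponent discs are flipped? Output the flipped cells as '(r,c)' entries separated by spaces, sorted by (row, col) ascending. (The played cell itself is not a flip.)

Dir NW: first cell '.' (not opp) -> no flip
Dir N: first cell '.' (not opp) -> no flip
Dir NE: first cell '.' (not opp) -> no flip
Dir W: first cell '.' (not opp) -> no flip
Dir E: first cell 'W' (not opp) -> no flip
Dir SW: first cell '.' (not opp) -> no flip
Dir S: first cell 'W' (not opp) -> no flip
Dir SE: opp run (3,2) capped by W -> flip

Answer: (3,2)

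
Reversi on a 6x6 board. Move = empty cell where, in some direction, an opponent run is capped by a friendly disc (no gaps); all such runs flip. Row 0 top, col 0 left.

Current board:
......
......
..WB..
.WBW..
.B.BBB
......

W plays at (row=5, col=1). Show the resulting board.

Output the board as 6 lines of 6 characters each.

Place W at (5,1); scan 8 dirs for brackets.
Dir NW: first cell '.' (not opp) -> no flip
Dir N: opp run (4,1) capped by W -> flip
Dir NE: first cell '.' (not opp) -> no flip
Dir W: first cell '.' (not opp) -> no flip
Dir E: first cell '.' (not opp) -> no flip
Dir SW: edge -> no flip
Dir S: edge -> no flip
Dir SE: edge -> no flip
All flips: (4,1)

Answer: ......
......
..WB..
.WBW..
.W.BBB
.W....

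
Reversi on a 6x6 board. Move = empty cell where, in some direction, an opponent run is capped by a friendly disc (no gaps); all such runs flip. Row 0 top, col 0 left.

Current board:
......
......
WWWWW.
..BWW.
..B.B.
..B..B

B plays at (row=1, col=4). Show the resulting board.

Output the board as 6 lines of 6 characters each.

Answer: ......
....B.
WWWBB.
..BWB.
..B.B.
..B..B

Derivation:
Place B at (1,4); scan 8 dirs for brackets.
Dir NW: first cell '.' (not opp) -> no flip
Dir N: first cell '.' (not opp) -> no flip
Dir NE: first cell '.' (not opp) -> no flip
Dir W: first cell '.' (not opp) -> no flip
Dir E: first cell '.' (not opp) -> no flip
Dir SW: opp run (2,3) capped by B -> flip
Dir S: opp run (2,4) (3,4) capped by B -> flip
Dir SE: first cell '.' (not opp) -> no flip
All flips: (2,3) (2,4) (3,4)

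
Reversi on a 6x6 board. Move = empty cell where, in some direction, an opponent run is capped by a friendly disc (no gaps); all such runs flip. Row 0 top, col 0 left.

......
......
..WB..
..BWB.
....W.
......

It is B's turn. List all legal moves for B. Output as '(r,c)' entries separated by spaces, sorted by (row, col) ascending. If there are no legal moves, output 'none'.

(1,1): no bracket -> illegal
(1,2): flips 1 -> legal
(1,3): no bracket -> illegal
(2,1): flips 1 -> legal
(2,4): no bracket -> illegal
(3,1): no bracket -> illegal
(3,5): no bracket -> illegal
(4,2): no bracket -> illegal
(4,3): flips 1 -> legal
(4,5): no bracket -> illegal
(5,3): no bracket -> illegal
(5,4): flips 1 -> legal
(5,5): no bracket -> illegal

Answer: (1,2) (2,1) (4,3) (5,4)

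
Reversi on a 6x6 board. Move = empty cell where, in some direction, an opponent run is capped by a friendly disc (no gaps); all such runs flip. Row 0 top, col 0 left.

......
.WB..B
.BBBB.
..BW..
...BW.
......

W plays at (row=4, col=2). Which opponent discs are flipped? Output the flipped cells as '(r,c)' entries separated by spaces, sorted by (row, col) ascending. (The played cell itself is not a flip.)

Dir NW: first cell '.' (not opp) -> no flip
Dir N: opp run (3,2) (2,2) (1,2), next='.' -> no flip
Dir NE: first cell 'W' (not opp) -> no flip
Dir W: first cell '.' (not opp) -> no flip
Dir E: opp run (4,3) capped by W -> flip
Dir SW: first cell '.' (not opp) -> no flip
Dir S: first cell '.' (not opp) -> no flip
Dir SE: first cell '.' (not opp) -> no flip

Answer: (4,3)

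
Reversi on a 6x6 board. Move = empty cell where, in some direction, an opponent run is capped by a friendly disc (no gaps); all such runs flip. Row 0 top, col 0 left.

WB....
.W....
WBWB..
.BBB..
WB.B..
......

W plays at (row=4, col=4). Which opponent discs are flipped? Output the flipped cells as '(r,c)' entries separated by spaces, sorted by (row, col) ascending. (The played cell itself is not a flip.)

Answer: (3,3)

Derivation:
Dir NW: opp run (3,3) capped by W -> flip
Dir N: first cell '.' (not opp) -> no flip
Dir NE: first cell '.' (not opp) -> no flip
Dir W: opp run (4,3), next='.' -> no flip
Dir E: first cell '.' (not opp) -> no flip
Dir SW: first cell '.' (not opp) -> no flip
Dir S: first cell '.' (not opp) -> no flip
Dir SE: first cell '.' (not opp) -> no flip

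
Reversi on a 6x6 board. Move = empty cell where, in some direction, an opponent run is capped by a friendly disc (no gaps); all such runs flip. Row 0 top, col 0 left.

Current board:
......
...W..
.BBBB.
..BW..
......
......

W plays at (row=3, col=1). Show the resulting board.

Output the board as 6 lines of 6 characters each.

Answer: ......
...W..
.BWBB.
.WWW..
......
......

Derivation:
Place W at (3,1); scan 8 dirs for brackets.
Dir NW: first cell '.' (not opp) -> no flip
Dir N: opp run (2,1), next='.' -> no flip
Dir NE: opp run (2,2) capped by W -> flip
Dir W: first cell '.' (not opp) -> no flip
Dir E: opp run (3,2) capped by W -> flip
Dir SW: first cell '.' (not opp) -> no flip
Dir S: first cell '.' (not opp) -> no flip
Dir SE: first cell '.' (not opp) -> no flip
All flips: (2,2) (3,2)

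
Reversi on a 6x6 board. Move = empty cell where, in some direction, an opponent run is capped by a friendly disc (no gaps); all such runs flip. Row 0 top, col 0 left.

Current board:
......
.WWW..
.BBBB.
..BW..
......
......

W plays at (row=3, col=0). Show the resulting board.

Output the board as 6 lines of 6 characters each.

Answer: ......
.WWW..
.WBBB.
W.BW..
......
......

Derivation:
Place W at (3,0); scan 8 dirs for brackets.
Dir NW: edge -> no flip
Dir N: first cell '.' (not opp) -> no flip
Dir NE: opp run (2,1) capped by W -> flip
Dir W: edge -> no flip
Dir E: first cell '.' (not opp) -> no flip
Dir SW: edge -> no flip
Dir S: first cell '.' (not opp) -> no flip
Dir SE: first cell '.' (not opp) -> no flip
All flips: (2,1)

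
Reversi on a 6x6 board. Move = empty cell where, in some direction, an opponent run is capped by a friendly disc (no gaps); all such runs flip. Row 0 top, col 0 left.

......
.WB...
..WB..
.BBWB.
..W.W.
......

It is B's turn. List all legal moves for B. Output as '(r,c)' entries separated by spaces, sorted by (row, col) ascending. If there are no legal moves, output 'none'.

Answer: (1,0) (1,3) (2,1) (4,3) (5,2) (5,3) (5,4)

Derivation:
(0,0): no bracket -> illegal
(0,1): no bracket -> illegal
(0,2): no bracket -> illegal
(1,0): flips 1 -> legal
(1,3): flips 1 -> legal
(2,0): no bracket -> illegal
(2,1): flips 1 -> legal
(2,4): no bracket -> illegal
(3,5): no bracket -> illegal
(4,1): no bracket -> illegal
(4,3): flips 1 -> legal
(4,5): no bracket -> illegal
(5,1): no bracket -> illegal
(5,2): flips 1 -> legal
(5,3): flips 1 -> legal
(5,4): flips 1 -> legal
(5,5): no bracket -> illegal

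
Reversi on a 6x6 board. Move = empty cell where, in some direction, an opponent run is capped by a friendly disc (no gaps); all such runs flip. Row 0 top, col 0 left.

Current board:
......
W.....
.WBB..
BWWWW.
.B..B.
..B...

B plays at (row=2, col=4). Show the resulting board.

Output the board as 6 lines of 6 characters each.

Place B at (2,4); scan 8 dirs for brackets.
Dir NW: first cell '.' (not opp) -> no flip
Dir N: first cell '.' (not opp) -> no flip
Dir NE: first cell '.' (not opp) -> no flip
Dir W: first cell 'B' (not opp) -> no flip
Dir E: first cell '.' (not opp) -> no flip
Dir SW: opp run (3,3), next='.' -> no flip
Dir S: opp run (3,4) capped by B -> flip
Dir SE: first cell '.' (not opp) -> no flip
All flips: (3,4)

Answer: ......
W.....
.WBBB.
BWWWB.
.B..B.
..B...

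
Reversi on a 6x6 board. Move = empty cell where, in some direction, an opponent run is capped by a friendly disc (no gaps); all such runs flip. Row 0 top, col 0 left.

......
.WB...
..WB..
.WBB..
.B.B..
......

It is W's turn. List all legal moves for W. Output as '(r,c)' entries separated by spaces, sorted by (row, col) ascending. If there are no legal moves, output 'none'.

Answer: (0,2) (1,3) (2,4) (3,4) (4,2) (4,4) (5,1)

Derivation:
(0,1): no bracket -> illegal
(0,2): flips 1 -> legal
(0,3): no bracket -> illegal
(1,3): flips 1 -> legal
(1,4): no bracket -> illegal
(2,1): no bracket -> illegal
(2,4): flips 1 -> legal
(3,0): no bracket -> illegal
(3,4): flips 2 -> legal
(4,0): no bracket -> illegal
(4,2): flips 1 -> legal
(4,4): flips 1 -> legal
(5,0): no bracket -> illegal
(5,1): flips 1 -> legal
(5,2): no bracket -> illegal
(5,3): no bracket -> illegal
(5,4): no bracket -> illegal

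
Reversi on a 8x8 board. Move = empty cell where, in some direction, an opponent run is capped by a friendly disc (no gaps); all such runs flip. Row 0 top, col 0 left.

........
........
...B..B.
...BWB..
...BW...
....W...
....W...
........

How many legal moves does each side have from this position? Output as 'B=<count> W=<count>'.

Answer: B=5 W=7

Derivation:
-- B to move --
(2,4): no bracket -> illegal
(2,5): flips 1 -> legal
(4,5): flips 2 -> legal
(5,3): flips 1 -> legal
(5,5): flips 1 -> legal
(6,3): no bracket -> illegal
(6,5): flips 1 -> legal
(7,3): no bracket -> illegal
(7,4): no bracket -> illegal
(7,5): no bracket -> illegal
B mobility = 5
-- W to move --
(1,2): flips 1 -> legal
(1,3): no bracket -> illegal
(1,4): no bracket -> illegal
(1,5): no bracket -> illegal
(1,6): no bracket -> illegal
(1,7): flips 2 -> legal
(2,2): flips 1 -> legal
(2,4): no bracket -> illegal
(2,5): no bracket -> illegal
(2,7): no bracket -> illegal
(3,2): flips 2 -> legal
(3,6): flips 1 -> legal
(3,7): no bracket -> illegal
(4,2): flips 1 -> legal
(4,5): no bracket -> illegal
(4,6): no bracket -> illegal
(5,2): flips 1 -> legal
(5,3): no bracket -> illegal
W mobility = 7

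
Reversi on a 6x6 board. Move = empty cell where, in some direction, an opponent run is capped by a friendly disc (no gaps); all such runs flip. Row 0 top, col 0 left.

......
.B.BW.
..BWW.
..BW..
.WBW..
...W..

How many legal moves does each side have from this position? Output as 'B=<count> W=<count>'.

-- B to move --
(0,3): no bracket -> illegal
(0,4): no bracket -> illegal
(0,5): flips 2 -> legal
(1,2): no bracket -> illegal
(1,5): flips 3 -> legal
(2,5): flips 2 -> legal
(3,0): no bracket -> illegal
(3,1): no bracket -> illegal
(3,4): flips 1 -> legal
(3,5): flips 1 -> legal
(4,0): flips 1 -> legal
(4,4): flips 2 -> legal
(5,0): flips 1 -> legal
(5,1): no bracket -> illegal
(5,2): no bracket -> illegal
(5,4): flips 1 -> legal
B mobility = 9
-- W to move --
(0,0): flips 2 -> legal
(0,1): no bracket -> illegal
(0,2): flips 1 -> legal
(0,3): flips 1 -> legal
(0,4): no bracket -> illegal
(1,0): no bracket -> illegal
(1,2): flips 1 -> legal
(2,0): no bracket -> illegal
(2,1): flips 2 -> legal
(3,1): flips 2 -> legal
(5,1): flips 1 -> legal
(5,2): no bracket -> illegal
W mobility = 7

Answer: B=9 W=7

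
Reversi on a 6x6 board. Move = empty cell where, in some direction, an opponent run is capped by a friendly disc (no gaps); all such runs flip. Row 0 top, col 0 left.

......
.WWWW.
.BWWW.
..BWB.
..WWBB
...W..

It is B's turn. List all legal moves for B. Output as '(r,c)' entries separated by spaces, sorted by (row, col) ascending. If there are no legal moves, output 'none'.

Answer: (0,0) (0,1) (0,2) (0,3) (0,4) (0,5) (2,5) (4,1) (5,2) (5,4)

Derivation:
(0,0): flips 3 -> legal
(0,1): flips 3 -> legal
(0,2): flips 2 -> legal
(0,3): flips 1 -> legal
(0,4): flips 2 -> legal
(0,5): flips 2 -> legal
(1,0): no bracket -> illegal
(1,5): no bracket -> illegal
(2,0): no bracket -> illegal
(2,5): flips 3 -> legal
(3,1): no bracket -> illegal
(3,5): no bracket -> illegal
(4,1): flips 2 -> legal
(5,1): no bracket -> illegal
(5,2): flips 2 -> legal
(5,4): flips 1 -> legal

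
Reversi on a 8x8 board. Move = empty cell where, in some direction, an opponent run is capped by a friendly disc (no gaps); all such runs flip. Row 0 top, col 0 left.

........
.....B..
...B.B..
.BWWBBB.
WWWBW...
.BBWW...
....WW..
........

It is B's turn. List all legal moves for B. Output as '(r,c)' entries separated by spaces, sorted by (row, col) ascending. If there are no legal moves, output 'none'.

Answer: (2,1) (2,2) (2,4) (3,0) (4,5) (5,0) (5,5) (6,2) (6,3) (7,4) (7,5) (7,6)

Derivation:
(2,1): flips 1 -> legal
(2,2): flips 2 -> legal
(2,4): flips 2 -> legal
(3,0): flips 1 -> legal
(4,5): flips 1 -> legal
(5,0): flips 2 -> legal
(5,5): flips 2 -> legal
(5,6): no bracket -> illegal
(6,2): flips 2 -> legal
(6,3): flips 1 -> legal
(6,6): no bracket -> illegal
(7,3): no bracket -> illegal
(7,4): flips 3 -> legal
(7,5): flips 3 -> legal
(7,6): flips 2 -> legal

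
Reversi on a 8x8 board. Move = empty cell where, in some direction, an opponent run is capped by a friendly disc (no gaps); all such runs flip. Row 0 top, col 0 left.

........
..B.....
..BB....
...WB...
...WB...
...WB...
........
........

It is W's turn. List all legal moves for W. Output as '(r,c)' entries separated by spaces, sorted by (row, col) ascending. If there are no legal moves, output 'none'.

Answer: (1,1) (1,3) (2,5) (3,5) (4,5) (5,5) (6,5)

Derivation:
(0,1): no bracket -> illegal
(0,2): no bracket -> illegal
(0,3): no bracket -> illegal
(1,1): flips 1 -> legal
(1,3): flips 1 -> legal
(1,4): no bracket -> illegal
(2,1): no bracket -> illegal
(2,4): no bracket -> illegal
(2,5): flips 1 -> legal
(3,1): no bracket -> illegal
(3,2): no bracket -> illegal
(3,5): flips 2 -> legal
(4,5): flips 1 -> legal
(5,5): flips 2 -> legal
(6,3): no bracket -> illegal
(6,4): no bracket -> illegal
(6,5): flips 1 -> legal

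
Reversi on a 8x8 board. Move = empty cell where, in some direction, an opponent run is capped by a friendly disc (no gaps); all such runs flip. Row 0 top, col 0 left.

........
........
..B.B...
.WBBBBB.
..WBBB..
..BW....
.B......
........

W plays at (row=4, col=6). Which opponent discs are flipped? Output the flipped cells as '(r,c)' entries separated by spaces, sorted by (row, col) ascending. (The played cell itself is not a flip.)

Answer: (4,3) (4,4) (4,5)

Derivation:
Dir NW: opp run (3,5) (2,4), next='.' -> no flip
Dir N: opp run (3,6), next='.' -> no flip
Dir NE: first cell '.' (not opp) -> no flip
Dir W: opp run (4,5) (4,4) (4,3) capped by W -> flip
Dir E: first cell '.' (not opp) -> no flip
Dir SW: first cell '.' (not opp) -> no flip
Dir S: first cell '.' (not opp) -> no flip
Dir SE: first cell '.' (not opp) -> no flip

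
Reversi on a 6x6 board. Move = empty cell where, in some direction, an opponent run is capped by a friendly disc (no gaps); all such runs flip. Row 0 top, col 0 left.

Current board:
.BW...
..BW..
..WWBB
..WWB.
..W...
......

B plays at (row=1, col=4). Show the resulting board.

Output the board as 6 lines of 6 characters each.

Place B at (1,4); scan 8 dirs for brackets.
Dir NW: first cell '.' (not opp) -> no flip
Dir N: first cell '.' (not opp) -> no flip
Dir NE: first cell '.' (not opp) -> no flip
Dir W: opp run (1,3) capped by B -> flip
Dir E: first cell '.' (not opp) -> no flip
Dir SW: opp run (2,3) (3,2), next='.' -> no flip
Dir S: first cell 'B' (not opp) -> no flip
Dir SE: first cell 'B' (not opp) -> no flip
All flips: (1,3)

Answer: .BW...
..BBB.
..WWBB
..WWB.
..W...
......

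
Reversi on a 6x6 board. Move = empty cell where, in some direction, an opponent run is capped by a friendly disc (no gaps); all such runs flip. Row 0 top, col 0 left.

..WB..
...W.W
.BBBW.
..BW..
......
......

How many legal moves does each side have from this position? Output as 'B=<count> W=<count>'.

-- B to move --
(0,1): flips 1 -> legal
(0,4): flips 1 -> legal
(0,5): no bracket -> illegal
(1,1): no bracket -> illegal
(1,2): no bracket -> illegal
(1,4): no bracket -> illegal
(2,5): flips 1 -> legal
(3,4): flips 1 -> legal
(3,5): no bracket -> illegal
(4,2): no bracket -> illegal
(4,3): flips 1 -> legal
(4,4): flips 1 -> legal
B mobility = 6
-- W to move --
(0,4): flips 1 -> legal
(1,0): no bracket -> illegal
(1,1): flips 1 -> legal
(1,2): no bracket -> illegal
(1,4): no bracket -> illegal
(2,0): flips 3 -> legal
(3,0): no bracket -> illegal
(3,1): flips 2 -> legal
(3,4): no bracket -> illegal
(4,1): no bracket -> illegal
(4,2): no bracket -> illegal
(4,3): no bracket -> illegal
W mobility = 4

Answer: B=6 W=4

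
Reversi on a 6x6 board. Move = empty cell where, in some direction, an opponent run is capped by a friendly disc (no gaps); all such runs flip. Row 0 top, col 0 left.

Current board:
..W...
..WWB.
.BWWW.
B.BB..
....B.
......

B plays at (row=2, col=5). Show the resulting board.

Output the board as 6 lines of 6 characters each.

Place B at (2,5); scan 8 dirs for brackets.
Dir NW: first cell 'B' (not opp) -> no flip
Dir N: first cell '.' (not opp) -> no flip
Dir NE: edge -> no flip
Dir W: opp run (2,4) (2,3) (2,2) capped by B -> flip
Dir E: edge -> no flip
Dir SW: first cell '.' (not opp) -> no flip
Dir S: first cell '.' (not opp) -> no flip
Dir SE: edge -> no flip
All flips: (2,2) (2,3) (2,4)

Answer: ..W...
..WWB.
.BBBBB
B.BB..
....B.
......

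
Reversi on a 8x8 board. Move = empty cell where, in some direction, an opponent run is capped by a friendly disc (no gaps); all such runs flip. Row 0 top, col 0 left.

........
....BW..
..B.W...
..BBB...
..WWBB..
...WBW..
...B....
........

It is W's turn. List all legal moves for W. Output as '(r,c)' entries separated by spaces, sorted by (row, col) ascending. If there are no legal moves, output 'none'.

Answer: (0,4) (1,1) (1,2) (1,3) (2,1) (2,3) (2,5) (3,5) (4,6) (6,4) (6,5) (7,3)

Derivation:
(0,3): no bracket -> illegal
(0,4): flips 1 -> legal
(0,5): no bracket -> illegal
(1,1): flips 3 -> legal
(1,2): flips 2 -> legal
(1,3): flips 1 -> legal
(2,1): flips 1 -> legal
(2,3): flips 1 -> legal
(2,5): flips 1 -> legal
(3,1): no bracket -> illegal
(3,5): flips 2 -> legal
(3,6): no bracket -> illegal
(4,1): no bracket -> illegal
(4,6): flips 2 -> legal
(5,2): no bracket -> illegal
(5,6): no bracket -> illegal
(6,2): no bracket -> illegal
(6,4): flips 3 -> legal
(6,5): flips 1 -> legal
(7,2): no bracket -> illegal
(7,3): flips 1 -> legal
(7,4): no bracket -> illegal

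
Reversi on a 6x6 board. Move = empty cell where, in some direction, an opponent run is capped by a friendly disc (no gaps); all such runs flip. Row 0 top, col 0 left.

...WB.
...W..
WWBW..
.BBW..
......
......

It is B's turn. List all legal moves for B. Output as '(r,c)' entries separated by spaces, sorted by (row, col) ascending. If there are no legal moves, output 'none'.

Answer: (0,2) (1,0) (1,1) (1,4) (2,4) (3,4) (4,4)

Derivation:
(0,2): flips 1 -> legal
(1,0): flips 1 -> legal
(1,1): flips 1 -> legal
(1,2): no bracket -> illegal
(1,4): flips 1 -> legal
(2,4): flips 1 -> legal
(3,0): no bracket -> illegal
(3,4): flips 1 -> legal
(4,2): no bracket -> illegal
(4,3): no bracket -> illegal
(4,4): flips 1 -> legal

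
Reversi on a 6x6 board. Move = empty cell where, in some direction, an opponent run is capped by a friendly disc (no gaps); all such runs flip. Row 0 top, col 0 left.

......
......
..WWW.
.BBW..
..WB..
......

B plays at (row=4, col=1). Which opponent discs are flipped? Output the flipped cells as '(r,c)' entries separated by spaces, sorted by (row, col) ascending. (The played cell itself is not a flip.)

Answer: (4,2)

Derivation:
Dir NW: first cell '.' (not opp) -> no flip
Dir N: first cell 'B' (not opp) -> no flip
Dir NE: first cell 'B' (not opp) -> no flip
Dir W: first cell '.' (not opp) -> no flip
Dir E: opp run (4,2) capped by B -> flip
Dir SW: first cell '.' (not opp) -> no flip
Dir S: first cell '.' (not opp) -> no flip
Dir SE: first cell '.' (not opp) -> no flip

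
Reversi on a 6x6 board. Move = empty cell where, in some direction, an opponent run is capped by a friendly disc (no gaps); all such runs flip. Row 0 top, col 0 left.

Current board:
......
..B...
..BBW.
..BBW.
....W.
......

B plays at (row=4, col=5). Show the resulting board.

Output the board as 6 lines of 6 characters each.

Answer: ......
..B...
..BBW.
..BBB.
....WB
......

Derivation:
Place B at (4,5); scan 8 dirs for brackets.
Dir NW: opp run (3,4) capped by B -> flip
Dir N: first cell '.' (not opp) -> no flip
Dir NE: edge -> no flip
Dir W: opp run (4,4), next='.' -> no flip
Dir E: edge -> no flip
Dir SW: first cell '.' (not opp) -> no flip
Dir S: first cell '.' (not opp) -> no flip
Dir SE: edge -> no flip
All flips: (3,4)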